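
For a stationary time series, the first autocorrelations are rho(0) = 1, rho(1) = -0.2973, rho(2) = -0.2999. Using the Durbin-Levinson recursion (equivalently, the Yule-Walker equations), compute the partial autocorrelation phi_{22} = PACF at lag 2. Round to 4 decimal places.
\phi_{22} = -0.4259

The PACF at lag k is phi_{kk}, the last component of the solution
to the Yule-Walker system G_k phi = r_k where
  (G_k)_{ij} = rho(|i - j|), (r_k)_i = rho(i), i,j = 1..k.
Equivalently, Durbin-Levinson gives phi_{kk} iteratively:
  phi_{11} = rho(1)
  phi_{kk} = [rho(k) - sum_{j=1..k-1} phi_{k-1,j} rho(k-j)]
            / [1 - sum_{j=1..k-1} phi_{k-1,j} rho(j)],
  phi_{k,j} = phi_{k-1,j} - phi_{kk} phi_{k-1,k-j},  j = 1..k-1.
Step k = 1:
  phi_11 = rho(1) = -0.2973.
Step k = 2:
  phi_22 = [rho(2) - phi_11 rho(1)] / [1 - phi_11 rho(1)] = [-0.2999 - (-0.2973)(-0.2973)] / [1 - (-0.2973)(-0.2973)]
         = -0.38828729 / 0.91161271 = -0.4259.
Therefore phi_{22} = -0.4259.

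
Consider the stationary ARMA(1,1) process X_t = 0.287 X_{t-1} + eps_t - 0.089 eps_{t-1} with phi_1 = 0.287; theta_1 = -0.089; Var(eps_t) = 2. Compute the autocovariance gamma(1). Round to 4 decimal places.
\gamma(1) = 0.4205

Multiply the model equation by X_{t-k} and take expectations. With theta_0 = psi_0 = 1 and psi_j the MA(infinity) weights, this gives
  gamma(k) - sum_i phi_i gamma(k-i) = c_k,
  c_k = sigma^2 * sum_{j=k..q} theta_j psi_{j-k}   (c_k = 0 for k > q),
using gamma(-m) = gamma(m).
psi-weights needed (psi_j = theta_j + sum_i phi_i psi_{j-i}):
  psi_1 = theta_1 + phi_1 = -0.089 + (0.287) = 0.198
Right-hand sides:
  c_0 = sigma^2 (1 + theta_1 psi_1) = 2 * (1 + (-0.089)(0.198)) = 2 * 0.982378 = 1.964756
  c_1 = sigma^2 theta_1 = 2 * (-0.089) = -0.178
  c_2 = 0
Equations for k = 0 and k = 1 (AR order 1):
  gamma(0) = phi_1 gamma(1) + c_0
  gamma(1) = phi_1 gamma(0) + c_1
Substituting the second into the first: gamma(0) (1 - phi_1^2) = c_0 + phi_1 c_1, so
  gamma(0) = (c_0 + phi_1 c_1) / (1 - phi_1^2) = (1.964756 + (0.287)(-0.178)) / (1 - (0.287)^2) = 1.91367 / 0.917631 = 2.085446.
  gamma(1) = phi_1 gamma(0) + c_1 = (0.287)(2.085446) + (-0.178) = 0.420523.
Therefore gamma(1) = 0.4205 (to 4 decimal places).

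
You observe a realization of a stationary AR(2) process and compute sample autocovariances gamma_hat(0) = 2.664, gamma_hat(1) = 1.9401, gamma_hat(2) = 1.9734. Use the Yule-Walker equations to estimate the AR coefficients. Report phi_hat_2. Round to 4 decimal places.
\hat\phi_{2} = 0.4480

The Yule-Walker equations for an AR(p) process read, in matrix form,
  Gamma_p phi = r_p,   with   (Gamma_p)_{ij} = gamma(|i - j|),
                       (r_p)_i = gamma(i),   i,j = 1..p.
Substitute the sample gammas (Toeplitz matrix and right-hand side of size 2):
  Gamma_p = [[2.664, 1.9401], [1.9401, 2.664]]
  r_p     = [1.9401, 1.9734]
Written out:
  2.664 phi_1 + 1.9401 phi_2 = 1.9401
  1.9401 phi_1 + 2.664 phi_2 = 1.9734
Solve by Cramer's rule:
  det = gamma(0)^2 - gamma(1)^2 = (2.664)^2 - (1.9401)^2 = 7.096896 - 3.76398801 = 3.33290799
  phi_hat_1 = [gamma(1) gamma(0) - gamma(1) gamma(2)] / det = [(1.9401)(2.664) - (1.9401)(1.9734)] / 3.33290799 = 1.33983306 / 3.33290799 = 0.402
  phi_hat_2 = [gamma(0) gamma(2) - gamma(1)^2] / det = [(2.664)(1.9734) - (1.9401)^2] / 3.33290799 = 1.49314959 / 3.33290799 = 0.448
So phi_hat = [0.4020, 0.4480].
Therefore phi_hat_2 = 0.4480.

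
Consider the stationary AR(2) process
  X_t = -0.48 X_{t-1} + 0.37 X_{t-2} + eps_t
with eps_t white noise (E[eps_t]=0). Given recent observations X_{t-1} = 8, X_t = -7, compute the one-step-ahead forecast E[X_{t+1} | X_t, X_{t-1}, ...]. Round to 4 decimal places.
E[X_{t+1} \mid \mathcal F_t] = 6.3200

For an AR(p) model X_t = c + sum_i phi_i X_{t-i} + eps_t, the
one-step-ahead conditional mean is
  E[X_{t+1} | X_t, ...] = c + sum_i phi_i X_{t+1-i}.
Substitute known values:
  E[X_{t+1} | ...] = (-0.48) * (-7) + (0.37) * (8)
                   = 6.3200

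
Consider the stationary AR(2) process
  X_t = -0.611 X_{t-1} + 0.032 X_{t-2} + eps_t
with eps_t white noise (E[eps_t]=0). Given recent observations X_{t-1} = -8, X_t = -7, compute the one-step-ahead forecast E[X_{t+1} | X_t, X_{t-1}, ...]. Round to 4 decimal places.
E[X_{t+1} \mid \mathcal F_t] = 4.0210

For an AR(p) model X_t = c + sum_i phi_i X_{t-i} + eps_t, the
one-step-ahead conditional mean is
  E[X_{t+1} | X_t, ...] = c + sum_i phi_i X_{t+1-i}.
Substitute known values:
  E[X_{t+1} | ...] = (-0.611) * (-7) + (0.032) * (-8)
                   = 4.0210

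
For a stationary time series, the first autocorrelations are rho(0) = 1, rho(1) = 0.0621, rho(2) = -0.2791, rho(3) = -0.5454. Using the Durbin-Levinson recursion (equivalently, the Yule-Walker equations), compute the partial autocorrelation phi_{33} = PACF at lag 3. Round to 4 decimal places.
\phi_{33} = -0.5520

The PACF at lag k is phi_{kk}, the last component of the solution
to the Yule-Walker system G_k phi = r_k where
  (G_k)_{ij} = rho(|i - j|), (r_k)_i = rho(i), i,j = 1..k.
Equivalently, Durbin-Levinson gives phi_{kk} iteratively:
  phi_{11} = rho(1)
  phi_{kk} = [rho(k) - sum_{j=1..k-1} phi_{k-1,j} rho(k-j)]
            / [1 - sum_{j=1..k-1} phi_{k-1,j} rho(j)],
  phi_{k,j} = phi_{k-1,j} - phi_{kk} phi_{k-1,k-j},  j = 1..k-1.
Step k = 1:
  phi_11 = rho(1) = 0.0621.
Step k = 2:
  phi_22 = [rho(2) - phi_11 rho(1)] / [1 - phi_11 rho(1)] = [-0.2791 - (0.0621)(0.0621)] / [1 - (0.0621)(0.0621)]
         = -0.28295641 / 0.99614359 = -0.284052.
  Update: phi_21 = phi_11 - phi_22 phi_11 = 0.0621 - (-0.284052)(0.0621) = 0.07974.
Step k = 3:
  phi_33 = [rho(3) - phi_21 rho(2) - phi_22 rho(1)] / [1 - phi_21 rho(1) - phi_22 rho(2)]
    numerator   = -0.5454 - (0.07974)(-0.2791) - (-0.284052)(0.0621) = -0.50550505
    denominator = 1 - (0.07974)(0.0621) - (-0.284052)(-0.2791) = 0.9157693
  phi_33 = -0.50550505 / 0.9157693 = -0.552.
Therefore phi_{33} = -0.5520.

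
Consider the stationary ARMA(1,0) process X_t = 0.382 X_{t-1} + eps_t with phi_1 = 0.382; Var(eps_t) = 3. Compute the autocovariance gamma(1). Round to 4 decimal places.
\gamma(1) = 1.3418

Multiply the model equation by X_{t-k} and take expectations. With theta_0 = psi_0 = 1 and psi_j the MA(infinity) weights, this gives
  gamma(k) - sum_i phi_i gamma(k-i) = c_k,
  c_k = sigma^2 * sum_{j=k..q} theta_j psi_{j-k}   (c_k = 0 for k > q),
using gamma(-m) = gamma(m).
Pure AR (q = 0): c_0 = sigma^2 = 3, c_k = 0 for k >= 1.
Equations for k = 0 and k = 1 (AR order 1):
  gamma(0) = phi_1 gamma(1) + c_0
  gamma(1) = phi_1 gamma(0) + c_1
Substituting the second into the first: gamma(0) (1 - phi_1^2) = c_0 + phi_1 c_1, so
  gamma(0) = c_0 / (1 - phi_1^2) = 3 / (1 - (0.382)^2) = 3 / 0.854076 = 3.512568.
  gamma(1) = phi_1 gamma(0) = (0.382)(3.512568) = 1.341801.
Therefore gamma(1) = 1.3418 (to 4 decimal places).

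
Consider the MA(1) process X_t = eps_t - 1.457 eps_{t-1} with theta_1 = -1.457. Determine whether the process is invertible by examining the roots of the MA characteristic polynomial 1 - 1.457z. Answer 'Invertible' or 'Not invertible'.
\text{Not invertible}

The MA(q) characteristic polynomial is P(z) = 1 - 1.457z.
Invertibility requires all roots to lie outside the unit circle, i.e. |z| > 1 for every root.
This is linear in z: 1 + (-1.457) z = 0  =>  z = -1/(-1.457) = 0.686342,  |z| = 0.686342.
Moduli of all roots: 0.6863.
All moduli strictly greater than 1? No.
Verdict: Not invertible.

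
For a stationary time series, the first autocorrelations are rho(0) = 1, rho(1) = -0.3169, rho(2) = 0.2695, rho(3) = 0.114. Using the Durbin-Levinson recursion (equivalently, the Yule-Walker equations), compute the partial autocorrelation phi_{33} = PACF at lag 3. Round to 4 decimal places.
\phi_{33} = 0.2799

The PACF at lag k is phi_{kk}, the last component of the solution
to the Yule-Walker system G_k phi = r_k where
  (G_k)_{ij} = rho(|i - j|), (r_k)_i = rho(i), i,j = 1..k.
Equivalently, Durbin-Levinson gives phi_{kk} iteratively:
  phi_{11} = rho(1)
  phi_{kk} = [rho(k) - sum_{j=1..k-1} phi_{k-1,j} rho(k-j)]
            / [1 - sum_{j=1..k-1} phi_{k-1,j} rho(j)],
  phi_{k,j} = phi_{k-1,j} - phi_{kk} phi_{k-1,k-j},  j = 1..k-1.
Step k = 1:
  phi_11 = rho(1) = -0.3169.
Step k = 2:
  phi_22 = [rho(2) - phi_11 rho(1)] / [1 - phi_11 rho(1)] = [0.2695 - (-0.3169)(-0.3169)] / [1 - (-0.3169)(-0.3169)]
         = 0.16907439 / 0.89957439 = 0.187949.
  Update: phi_21 = phi_11 - phi_22 phi_11 = -0.3169 - (0.187949)(-0.3169) = -0.257339.
Step k = 3:
  phi_33 = [rho(3) - phi_21 rho(2) - phi_22 rho(1)] / [1 - phi_21 rho(1) - phi_22 rho(2)]
    numerator   = 0.114 - (-0.257339)(0.2695) - (0.187949)(-0.3169) = 0.24291396
    denominator = 1 - (-0.257339)(-0.3169) - (0.187949)(0.2695) = 0.86779697
  phi_33 = 0.24291396 / 0.86779697 = 0.2799.
Therefore phi_{33} = 0.2799.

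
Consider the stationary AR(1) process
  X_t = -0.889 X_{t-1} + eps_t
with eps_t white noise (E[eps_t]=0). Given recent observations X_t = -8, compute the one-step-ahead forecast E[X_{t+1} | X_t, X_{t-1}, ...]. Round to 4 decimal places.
E[X_{t+1} \mid \mathcal F_t] = 7.1120

For an AR(p) model X_t = c + sum_i phi_i X_{t-i} + eps_t, the
one-step-ahead conditional mean is
  E[X_{t+1} | X_t, ...] = c + sum_i phi_i X_{t+1-i}.
Substitute known values:
  E[X_{t+1} | ...] = (-0.889) * (-8)
                   = 7.1120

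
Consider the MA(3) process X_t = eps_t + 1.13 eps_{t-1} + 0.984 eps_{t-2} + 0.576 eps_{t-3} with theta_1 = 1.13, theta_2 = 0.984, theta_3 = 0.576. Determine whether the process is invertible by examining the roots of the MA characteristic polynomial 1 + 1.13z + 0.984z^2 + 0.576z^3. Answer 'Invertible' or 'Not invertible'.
\text{Invertible}

The MA(q) characteristic polynomial is P(z) = 1 + 1.13z + 0.984z^2 + 0.576z^3.
Invertibility requires all roots to lie outside the unit circle, i.e. |z| > 1 for every root.
Degree 3: look for a simple real root z0 first, then factor out (1 - z/z0) and solve the remaining quadratic.
Testing z0 = -1.25: P(-1.25) = 1 + (1.13)(-1.25) + (0.984)(-1.25)^2 + (0.576)(-1.25)^3
  = 1 + (-1.4125) + (1.5375) + (-1.125) = 0.  So z_0 = -1.25 is a root, |z_0| = 1.25.
Divide out the factor (1 + 0.8 z) = (1 - z/z0) (since 1/z0 = -0.8):
  P(z) = (1 + 0.8 z)(1 + (0.33) z + (0.72) z^2)
  [check: z-coef 0.33 - (-0.8) = 1.13; z^2-coef 0.72 - (-0.8)(0.33) = 0.984; z^3-coef -(-0.8)(0.72) = 0.576.]
Remaining roots from the quadratic factor 1 + (0.33) z + (0.72) z^2:
  Set 1 + (0.33) z + (0.72) z^2 = 0, i.e. a z^2 + b z + c = 0 with a = 0.72, b = 0.33, c = 1.
  Discriminant D = b^2 - 4ac = (0.33)^2 - 4*(0.72)*1 = 0.1089 - (2.88) = -2.7711.
  D < 0, so the roots are the complex-conjugate pair z = (-b +/- i sqrt(-D)) / (2a) = -0.2292 +/- 1.156i.
  For a conjugate pair |z|^2 = z * conj(z) = (product of roots) = c/a = 1/(0.72) = 1.388889, so |z| = sqrt(1.388889) = 1.1785 for both roots.
Moduli of all roots: 1.2500, 1.1785, 1.1785.
All moduli strictly greater than 1? Yes.
Verdict: Invertible.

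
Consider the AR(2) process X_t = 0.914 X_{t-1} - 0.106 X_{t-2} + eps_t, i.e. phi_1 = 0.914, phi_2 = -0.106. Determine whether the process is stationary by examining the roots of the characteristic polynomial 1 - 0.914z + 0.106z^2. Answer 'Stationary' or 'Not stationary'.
\text{Stationary}

The AR(p) characteristic polynomial is P(z) = 1 - 0.914z + 0.106z^2.
Stationarity requires all roots to lie outside the unit circle, i.e. |z| > 1 for every root.
Set 1 + (-0.914) z + (0.106) z^2 = 0, i.e. a z^2 + b z + c = 0 with a = 0.106, b = -0.914, c = 1.
Discriminant D = b^2 - 4ac = (-0.914)^2 - 4*(0.106)*1 = 0.835396 - (0.424) = 0.411396.
D >= 0, so the roots are real: z = (-b +/- sqrt(D)) / (2a) = (0.914 +/- 0.641402) / (0.212).
  z_1 = (0.914 + 0.641402) / (0.212) = 7.3368,   |z_1| = 7.3368.
  z_2 = (0.914 - 0.641402) / (0.212) = 1.2858,   |z_2| = 1.2858.
Moduli of all roots: 7.3368, 1.2858.
All moduli strictly greater than 1? Yes.
Verdict: Stationary.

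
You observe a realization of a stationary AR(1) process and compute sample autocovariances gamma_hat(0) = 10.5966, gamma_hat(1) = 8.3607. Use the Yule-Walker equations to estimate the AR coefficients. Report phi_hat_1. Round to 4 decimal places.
\hat\phi_{1} = 0.7890

The Yule-Walker equations for an AR(p) process read, in matrix form,
  Gamma_p phi = r_p,   with   (Gamma_p)_{ij} = gamma(|i - j|),
                       (r_p)_i = gamma(i),   i,j = 1..p.
Substitute the sample gammas (Toeplitz matrix and right-hand side of size 1):
  Gamma_p = [[10.5966]]
  r_p     = [8.3607]
With p = 1 this is the single equation gamma(0) phi_1 = gamma(1):
  phi_hat_1 = gamma(1) / gamma(0) = 8.3607 / 10.5966 = 0.7890.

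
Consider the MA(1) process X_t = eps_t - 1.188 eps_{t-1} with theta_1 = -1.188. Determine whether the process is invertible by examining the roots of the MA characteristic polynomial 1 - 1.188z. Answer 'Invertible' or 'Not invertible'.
\text{Not invertible}

The MA(q) characteristic polynomial is P(z) = 1 - 1.188z.
Invertibility requires all roots to lie outside the unit circle, i.e. |z| > 1 for every root.
This is linear in z: 1 + (-1.188) z = 0  =>  z = -1/(-1.188) = 0.841751,  |z| = 0.841751.
Moduli of all roots: 0.8418.
All moduli strictly greater than 1? No.
Verdict: Not invertible.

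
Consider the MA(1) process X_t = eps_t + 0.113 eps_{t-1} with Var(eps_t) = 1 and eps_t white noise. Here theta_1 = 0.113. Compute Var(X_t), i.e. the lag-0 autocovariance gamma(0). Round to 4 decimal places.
\gamma(0) = 1.0128

For an MA(q) process X_t = eps_t + sum_i theta_i eps_{t-i} with
Var(eps_t) = sigma^2, the variance is
  gamma(0) = sigma^2 * (1 + sum_i theta_i^2).
  sum_i theta_i^2 = (0.113)^2 = 0.012769.
  gamma(0) = 1 * (1 + 0.012769) = 1 * 1.012769 = 1.012769, which rounds to 1.0128.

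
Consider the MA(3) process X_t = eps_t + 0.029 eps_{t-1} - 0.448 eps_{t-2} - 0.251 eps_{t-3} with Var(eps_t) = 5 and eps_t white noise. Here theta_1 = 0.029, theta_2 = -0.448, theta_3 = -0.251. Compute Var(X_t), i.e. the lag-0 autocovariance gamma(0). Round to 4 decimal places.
\gamma(0) = 6.3227

For an MA(q) process X_t = eps_t + sum_i theta_i eps_{t-i} with
Var(eps_t) = sigma^2, the variance is
  gamma(0) = sigma^2 * (1 + sum_i theta_i^2).
  sum_i theta_i^2 = (0.029)^2 + (-0.448)^2 + (-0.251)^2 = 0.000841 + 0.200704 + 0.063001 = 0.264546.
  gamma(0) = 5 * (1 + 0.264546) = 5 * 1.264546 = 6.32273, which rounds to 6.3227.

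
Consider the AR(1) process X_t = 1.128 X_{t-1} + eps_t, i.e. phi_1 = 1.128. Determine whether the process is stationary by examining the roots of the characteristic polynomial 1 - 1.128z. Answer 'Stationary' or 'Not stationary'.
\text{Not stationary}

The AR(p) characteristic polynomial is P(z) = 1 - 1.128z.
Stationarity requires all roots to lie outside the unit circle, i.e. |z| > 1 for every root.
This is linear in z: 1 + (-1.128) z = 0  =>  z = -1/(-1.128) = 0.886525,  |z| = 0.886525.
Moduli of all roots: 0.8865.
All moduli strictly greater than 1? No.
Verdict: Not stationary.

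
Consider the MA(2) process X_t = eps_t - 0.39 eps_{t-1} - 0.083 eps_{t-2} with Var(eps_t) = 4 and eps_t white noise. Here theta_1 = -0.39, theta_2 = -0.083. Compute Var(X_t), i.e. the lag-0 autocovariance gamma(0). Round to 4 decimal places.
\gamma(0) = 4.6360

For an MA(q) process X_t = eps_t + sum_i theta_i eps_{t-i} with
Var(eps_t) = sigma^2, the variance is
  gamma(0) = sigma^2 * (1 + sum_i theta_i^2).
  sum_i theta_i^2 = (-0.39)^2 + (-0.083)^2 = 0.1521 + 0.006889 = 0.158989.
  gamma(0) = 4 * (1 + 0.158989) = 4 * 1.158989 = 4.635956, which rounds to 4.6360.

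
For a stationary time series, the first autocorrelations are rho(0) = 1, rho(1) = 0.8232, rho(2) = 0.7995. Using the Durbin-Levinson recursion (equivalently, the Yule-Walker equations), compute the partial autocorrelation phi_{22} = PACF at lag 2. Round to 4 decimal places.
\phi_{22} = 0.3780

The PACF at lag k is phi_{kk}, the last component of the solution
to the Yule-Walker system G_k phi = r_k where
  (G_k)_{ij} = rho(|i - j|), (r_k)_i = rho(i), i,j = 1..k.
Equivalently, Durbin-Levinson gives phi_{kk} iteratively:
  phi_{11} = rho(1)
  phi_{kk} = [rho(k) - sum_{j=1..k-1} phi_{k-1,j} rho(k-j)]
            / [1 - sum_{j=1..k-1} phi_{k-1,j} rho(j)],
  phi_{k,j} = phi_{k-1,j} - phi_{kk} phi_{k-1,k-j},  j = 1..k-1.
Step k = 1:
  phi_11 = rho(1) = 0.8232.
Step k = 2:
  phi_22 = [rho(2) - phi_11 rho(1)] / [1 - phi_11 rho(1)] = [0.7995 - (0.8232)(0.8232)] / [1 - (0.8232)(0.8232)]
         = 0.12184176 / 0.32234176 = 0.378.
Therefore phi_{22} = 0.3780.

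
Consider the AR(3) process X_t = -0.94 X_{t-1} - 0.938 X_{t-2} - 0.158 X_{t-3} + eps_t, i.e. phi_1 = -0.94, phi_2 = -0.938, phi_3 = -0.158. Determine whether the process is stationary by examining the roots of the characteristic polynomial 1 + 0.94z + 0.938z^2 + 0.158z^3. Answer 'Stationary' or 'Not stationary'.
\text{Stationary}

The AR(p) characteristic polynomial is P(z) = 1 + 0.94z + 0.938z^2 + 0.158z^3.
Stationarity requires all roots to lie outside the unit circle, i.e. |z| > 1 for every root.
Degree 3: look for a simple real root z0 first, then factor out (1 - z/z0) and solve the remaining quadratic.
Testing z0 = -5: P(-5) = 1 + (0.94)(-5) + (0.938)(-5)^2 + (0.158)(-5)^3
  = 1 + (-4.7) + (23.45) + (-19.75) = 0.  So z_0 = -5 is a root, |z_0| = 5.
Divide out the factor (1 + 0.2 z) = (1 - z/z0) (since 1/z0 = -0.2):
  P(z) = (1 + 0.2 z)(1 + (0.74) z + (0.79) z^2)
  [check: z-coef 0.74 - (-0.2) = 0.94; z^2-coef 0.79 - (-0.2)(0.74) = 0.938; z^3-coef -(-0.2)(0.79) = 0.158.]
Remaining roots from the quadratic factor 1 + (0.74) z + (0.79) z^2:
  Set 1 + (0.74) z + (0.79) z^2 = 0, i.e. a z^2 + b z + c = 0 with a = 0.79, b = 0.74, c = 1.
  Discriminant D = b^2 - 4ac = (0.74)^2 - 4*(0.79)*1 = 0.5476 - (3.16) = -2.6124.
  D < 0, so the roots are the complex-conjugate pair z = (-b +/- i sqrt(-D)) / (2a) = -0.4684 +/- 1.023i.
  For a conjugate pair |z|^2 = z * conj(z) = (product of roots) = c/a = 1/(0.79) = 1.265823, so |z| = sqrt(1.265823) = 1.1251 for both roots.
Moduli of all roots: 5.0000, 1.1251, 1.1251.
All moduli strictly greater than 1? Yes.
Verdict: Stationary.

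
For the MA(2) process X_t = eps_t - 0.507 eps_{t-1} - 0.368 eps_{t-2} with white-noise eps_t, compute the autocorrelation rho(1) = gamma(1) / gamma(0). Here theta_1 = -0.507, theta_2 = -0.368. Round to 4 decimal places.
\rho(1) = -0.2301

For an MA(q) process with theta_0 = 1, the autocovariance is
  gamma(k) = sigma^2 * sum_{i=0..q-k} theta_i * theta_{i+k},
and rho(k) = gamma(k) / gamma(0). Sigma^2 cancels.
  numerator   = (1)*(-0.507) + (-0.507)*(-0.368) = -0.320424.
  denominator = (1)^2 + (-0.507)^2 + (-0.368)^2 = 1.392473.
  rho(1) = -0.320424 / 1.392473 = -0.2301.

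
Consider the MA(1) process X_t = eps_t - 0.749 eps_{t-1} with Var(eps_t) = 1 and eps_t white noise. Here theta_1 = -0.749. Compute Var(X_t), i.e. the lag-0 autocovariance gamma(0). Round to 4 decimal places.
\gamma(0) = 1.5610

For an MA(q) process X_t = eps_t + sum_i theta_i eps_{t-i} with
Var(eps_t) = sigma^2, the variance is
  gamma(0) = sigma^2 * (1 + sum_i theta_i^2).
  sum_i theta_i^2 = (-0.749)^2 = 0.561001.
  gamma(0) = 1 * (1 + 0.561001) = 1 * 1.561001 = 1.561001, which rounds to 1.5610.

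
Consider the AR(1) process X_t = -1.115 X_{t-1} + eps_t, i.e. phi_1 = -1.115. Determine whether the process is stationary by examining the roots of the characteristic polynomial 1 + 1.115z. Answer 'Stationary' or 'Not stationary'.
\text{Not stationary}

The AR(p) characteristic polynomial is P(z) = 1 + 1.115z.
Stationarity requires all roots to lie outside the unit circle, i.e. |z| > 1 for every root.
This is linear in z: 1 + (1.115) z = 0  =>  z = -1/(1.115) = -0.896861,  |z| = 0.896861.
Moduli of all roots: 0.8969.
All moduli strictly greater than 1? No.
Verdict: Not stationary.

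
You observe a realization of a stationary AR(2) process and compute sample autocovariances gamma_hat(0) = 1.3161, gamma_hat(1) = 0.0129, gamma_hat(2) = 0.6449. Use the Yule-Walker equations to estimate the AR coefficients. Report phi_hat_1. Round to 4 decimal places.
\hat\phi_{1} = 0.0050

The Yule-Walker equations for an AR(p) process read, in matrix form,
  Gamma_p phi = r_p,   with   (Gamma_p)_{ij} = gamma(|i - j|),
                       (r_p)_i = gamma(i),   i,j = 1..p.
Substitute the sample gammas (Toeplitz matrix and right-hand side of size 2):
  Gamma_p = [[1.3161, 0.0129], [0.0129, 1.3161]]
  r_p     = [0.0129, 0.6449]
Written out:
  1.3161 phi_1 + 0.0129 phi_2 = 0.0129
  0.0129 phi_1 + 1.3161 phi_2 = 0.6449
Solve by Cramer's rule:
  det = gamma(0)^2 - gamma(1)^2 = (1.3161)^2 - (0.0129)^2 = 1.73211921 - 0.00016641 = 1.7319528
  phi_hat_1 = [gamma(1) gamma(0) - gamma(1) gamma(2)] / det = [(0.0129)(1.3161) - (0.0129)(0.6449)] / 1.7319528 = 0.00865848 / 1.7319528 = 0.005
  phi_hat_2 = [gamma(0) gamma(2) - gamma(1)^2] / det = [(1.3161)(0.6449) - (0.0129)^2] / 1.7319528 = 0.84858648 / 1.7319528 = 0.49
So phi_hat = [0.0050, 0.4900].
Therefore phi_hat_1 = 0.0050.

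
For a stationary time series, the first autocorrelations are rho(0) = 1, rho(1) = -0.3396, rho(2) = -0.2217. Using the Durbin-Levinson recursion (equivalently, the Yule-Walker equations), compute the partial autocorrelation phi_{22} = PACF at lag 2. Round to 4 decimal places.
\phi_{22} = -0.3810

The PACF at lag k is phi_{kk}, the last component of the solution
to the Yule-Walker system G_k phi = r_k where
  (G_k)_{ij} = rho(|i - j|), (r_k)_i = rho(i), i,j = 1..k.
Equivalently, Durbin-Levinson gives phi_{kk} iteratively:
  phi_{11} = rho(1)
  phi_{kk} = [rho(k) - sum_{j=1..k-1} phi_{k-1,j} rho(k-j)]
            / [1 - sum_{j=1..k-1} phi_{k-1,j} rho(j)],
  phi_{k,j} = phi_{k-1,j} - phi_{kk} phi_{k-1,k-j},  j = 1..k-1.
Step k = 1:
  phi_11 = rho(1) = -0.3396.
Step k = 2:
  phi_22 = [rho(2) - phi_11 rho(1)] / [1 - phi_11 rho(1)] = [-0.2217 - (-0.3396)(-0.3396)] / [1 - (-0.3396)(-0.3396)]
         = -0.33702816 / 0.88467184 = -0.381.
Therefore phi_{22} = -0.3810.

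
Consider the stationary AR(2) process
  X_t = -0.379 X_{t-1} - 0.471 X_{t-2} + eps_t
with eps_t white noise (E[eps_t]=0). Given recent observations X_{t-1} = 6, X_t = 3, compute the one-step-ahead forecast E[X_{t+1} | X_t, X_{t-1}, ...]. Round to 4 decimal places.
E[X_{t+1} \mid \mathcal F_t] = -3.9630

For an AR(p) model X_t = c + sum_i phi_i X_{t-i} + eps_t, the
one-step-ahead conditional mean is
  E[X_{t+1} | X_t, ...] = c + sum_i phi_i X_{t+1-i}.
Substitute known values:
  E[X_{t+1} | ...] = (-0.379) * (3) + (-0.471) * (6)
                   = -3.9630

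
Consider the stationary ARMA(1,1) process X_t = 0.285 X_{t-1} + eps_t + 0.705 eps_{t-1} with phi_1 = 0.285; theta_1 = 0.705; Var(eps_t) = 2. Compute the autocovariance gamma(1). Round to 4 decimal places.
\gamma(1) = 2.5880

Multiply the model equation by X_{t-k} and take expectations. With theta_0 = psi_0 = 1 and psi_j the MA(infinity) weights, this gives
  gamma(k) - sum_i phi_i gamma(k-i) = c_k,
  c_k = sigma^2 * sum_{j=k..q} theta_j psi_{j-k}   (c_k = 0 for k > q),
using gamma(-m) = gamma(m).
psi-weights needed (psi_j = theta_j + sum_i phi_i psi_{j-i}):
  psi_1 = theta_1 + phi_1 = 0.705 + (0.285) = 0.99
Right-hand sides:
  c_0 = sigma^2 (1 + theta_1 psi_1) = 2 * (1 + (0.705)(0.99)) = 2 * 1.69795 = 3.3959
  c_1 = sigma^2 theta_1 = 2 * (0.705) = 1.41
  c_2 = 0
Equations for k = 0 and k = 1 (AR order 1):
  gamma(0) = phi_1 gamma(1) + c_0
  gamma(1) = phi_1 gamma(0) + c_1
Substituting the second into the first: gamma(0) (1 - phi_1^2) = c_0 + phi_1 c_1, so
  gamma(0) = (c_0 + phi_1 c_1) / (1 - phi_1^2) = (3.3959 + (0.285)(1.41)) / (1 - (0.285)^2) = 3.79775 / 0.918775 = 4.133493.
  gamma(1) = phi_1 gamma(0) + c_1 = (0.285)(4.133493) + (1.41) = 2.588045.
Therefore gamma(1) = 2.5880 (to 4 decimal places).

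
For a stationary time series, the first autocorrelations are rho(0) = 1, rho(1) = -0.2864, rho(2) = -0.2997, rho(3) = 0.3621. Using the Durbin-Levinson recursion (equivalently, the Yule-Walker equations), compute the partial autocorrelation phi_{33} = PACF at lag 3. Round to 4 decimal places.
\phi_{33} = 0.1600

The PACF at lag k is phi_{kk}, the last component of the solution
to the Yule-Walker system G_k phi = r_k where
  (G_k)_{ij} = rho(|i - j|), (r_k)_i = rho(i), i,j = 1..k.
Equivalently, Durbin-Levinson gives phi_{kk} iteratively:
  phi_{11} = rho(1)
  phi_{kk} = [rho(k) - sum_{j=1..k-1} phi_{k-1,j} rho(k-j)]
            / [1 - sum_{j=1..k-1} phi_{k-1,j} rho(j)],
  phi_{k,j} = phi_{k-1,j} - phi_{kk} phi_{k-1,k-j},  j = 1..k-1.
Step k = 1:
  phi_11 = rho(1) = -0.2864.
Step k = 2:
  phi_22 = [rho(2) - phi_11 rho(1)] / [1 - phi_11 rho(1)] = [-0.2997 - (-0.2864)(-0.2864)] / [1 - (-0.2864)(-0.2864)]
         = -0.38172496 / 0.91797504 = -0.415834.
  Update: phi_21 = phi_11 - phi_22 phi_11 = -0.2864 - (-0.415834)(-0.2864) = -0.405495.
Step k = 3:
  phi_33 = [rho(3) - phi_21 rho(2) - phi_22 rho(1)] / [1 - phi_21 rho(1) - phi_22 rho(2)]
    numerator   = 0.3621 - (-0.405495)(-0.2997) - (-0.415834)(-0.2864) = 0.12147844
    denominator = 1 - (-0.405495)(-0.2864) - (-0.415834)(-0.2997) = 0.75924094
  phi_33 = 0.12147844 / 0.75924094 = 0.16.
Therefore phi_{33} = 0.1600.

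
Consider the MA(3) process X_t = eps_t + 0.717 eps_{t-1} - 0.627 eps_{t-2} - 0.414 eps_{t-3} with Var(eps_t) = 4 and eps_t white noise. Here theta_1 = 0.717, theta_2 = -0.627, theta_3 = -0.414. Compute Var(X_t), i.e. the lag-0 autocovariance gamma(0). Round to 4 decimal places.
\gamma(0) = 8.3145

For an MA(q) process X_t = eps_t + sum_i theta_i eps_{t-i} with
Var(eps_t) = sigma^2, the variance is
  gamma(0) = sigma^2 * (1 + sum_i theta_i^2).
  sum_i theta_i^2 = (0.717)^2 + (-0.627)^2 + (-0.414)^2 = 0.514089 + 0.393129 + 0.171396 = 1.078614.
  gamma(0) = 4 * (1 + 1.078614) = 4 * 2.078614 = 8.314456, which rounds to 8.3145.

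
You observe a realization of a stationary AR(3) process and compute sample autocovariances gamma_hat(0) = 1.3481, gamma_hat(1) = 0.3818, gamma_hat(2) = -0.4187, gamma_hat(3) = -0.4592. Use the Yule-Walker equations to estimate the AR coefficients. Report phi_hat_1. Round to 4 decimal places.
\hat\phi_{1} = 0.3500

The Yule-Walker equations for an AR(p) process read, in matrix form,
  Gamma_p phi = r_p,   with   (Gamma_p)_{ij} = gamma(|i - j|),
                       (r_p)_i = gamma(i),   i,j = 1..p.
Substitute the sample gammas (Toeplitz matrix and right-hand side of size 3):
  Gamma_p = [[1.3481, 0.3818, -0.4187], [0.3818, 1.3481, 0.3818], [-0.4187, 0.3818, 1.3481]]
  r_p     = [0.3818, -0.4187, -0.4592]
Written out (R1..R3):
  (R1) 1.3481 phi_1 + 0.3818 phi_2 - 0.4187 phi_3 = 0.3818
  (R2) 0.3818 phi_1 + 1.3481 phi_2 + 0.3818 phi_3 = -0.4187
  (R3) -0.4187 phi_1 + 0.3818 phi_2 + 1.3481 phi_3 = -0.4592
Gaussian elimination:
  R2 <- R2 - (0.3818/1.3481) R1 = R2 - (0.283213) R1:  1.239969 phi_2 + 0.500381 phi_3 = -0.526831
  R3 <- R3 - (-0.4187/1.3481) R1 = R3 - (-0.310585) R1:  0.500381 phi_2 + 1.218058 phi_3 = -0.340619
  R3 <- R3 - (0.500381/1.239969) R2 = R3 - (0.403543) R2:  1.016132 phi_3 = -0.128019
Back-substitution:
  phi_hat_3 = -0.128019 / 1.016132 = -0.125987
  phi_hat_2 = (-0.526831 - (0.500381)(-0.125987)) / 1.239969 = -0.374033
  phi_hat_1 = (0.3818 - (0.3818)(-0.374033) - (-0.4187)(-0.125987)) / 1.3481 = 0.350015
So phi_hat = [0.3500, -0.3740, -0.1260].
Therefore phi_hat_1 = 0.3500.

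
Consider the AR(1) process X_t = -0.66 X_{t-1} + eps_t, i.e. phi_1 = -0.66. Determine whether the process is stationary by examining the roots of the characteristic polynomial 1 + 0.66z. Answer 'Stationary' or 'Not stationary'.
\text{Stationary}

The AR(p) characteristic polynomial is P(z) = 1 + 0.66z.
Stationarity requires all roots to lie outside the unit circle, i.e. |z| > 1 for every root.
This is linear in z: 1 + (0.66) z = 0  =>  z = -1/(0.66) = -1.515152,  |z| = 1.515152.
Moduli of all roots: 1.5152.
All moduli strictly greater than 1? Yes.
Verdict: Stationary.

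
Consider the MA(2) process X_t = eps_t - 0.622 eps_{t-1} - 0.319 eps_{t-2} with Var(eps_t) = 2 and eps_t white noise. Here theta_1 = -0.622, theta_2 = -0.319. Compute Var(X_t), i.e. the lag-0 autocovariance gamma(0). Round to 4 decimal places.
\gamma(0) = 2.9773

For an MA(q) process X_t = eps_t + sum_i theta_i eps_{t-i} with
Var(eps_t) = sigma^2, the variance is
  gamma(0) = sigma^2 * (1 + sum_i theta_i^2).
  sum_i theta_i^2 = (-0.622)^2 + (-0.319)^2 = 0.386884 + 0.101761 = 0.488645.
  gamma(0) = 2 * (1 + 0.488645) = 2 * 1.488645 = 2.97729, which rounds to 2.9773.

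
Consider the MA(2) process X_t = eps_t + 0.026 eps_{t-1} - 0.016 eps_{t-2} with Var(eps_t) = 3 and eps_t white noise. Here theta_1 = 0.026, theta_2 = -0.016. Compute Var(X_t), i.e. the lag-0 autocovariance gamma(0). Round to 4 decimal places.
\gamma(0) = 3.0028

For an MA(q) process X_t = eps_t + sum_i theta_i eps_{t-i} with
Var(eps_t) = sigma^2, the variance is
  gamma(0) = sigma^2 * (1 + sum_i theta_i^2).
  sum_i theta_i^2 = (0.026)^2 + (-0.016)^2 = 0.000676 + 0.000256 = 0.000932.
  gamma(0) = 3 * (1 + 0.000932) = 3 * 1.000932 = 3.002796, which rounds to 3.0028.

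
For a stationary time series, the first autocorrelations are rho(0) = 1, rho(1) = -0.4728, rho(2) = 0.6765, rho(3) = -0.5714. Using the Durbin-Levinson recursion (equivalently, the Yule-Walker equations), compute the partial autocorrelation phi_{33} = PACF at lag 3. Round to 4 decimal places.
\phi_{33} = -0.3169

The PACF at lag k is phi_{kk}, the last component of the solution
to the Yule-Walker system G_k phi = r_k where
  (G_k)_{ij} = rho(|i - j|), (r_k)_i = rho(i), i,j = 1..k.
Equivalently, Durbin-Levinson gives phi_{kk} iteratively:
  phi_{11} = rho(1)
  phi_{kk} = [rho(k) - sum_{j=1..k-1} phi_{k-1,j} rho(k-j)]
            / [1 - sum_{j=1..k-1} phi_{k-1,j} rho(j)],
  phi_{k,j} = phi_{k-1,j} - phi_{kk} phi_{k-1,k-j},  j = 1..k-1.
Step k = 1:
  phi_11 = rho(1) = -0.4728.
Step k = 2:
  phi_22 = [rho(2) - phi_11 rho(1)] / [1 - phi_11 rho(1)] = [0.6765 - (-0.4728)(-0.4728)] / [1 - (-0.4728)(-0.4728)]
         = 0.45296016 / 0.77646016 = 0.583366.
  Update: phi_21 = phi_11 - phi_22 phi_11 = -0.4728 - (0.583366)(-0.4728) = -0.196985.
Step k = 3:
  phi_33 = [rho(3) - phi_21 rho(2) - phi_22 rho(1)] / [1 - phi_21 rho(1) - phi_22 rho(2)]
    numerator   = -0.5714 - (-0.196985)(0.6765) - (0.583366)(-0.4728) = -0.16232456
    denominator = 1 - (-0.196985)(-0.4728) - (0.583366)(0.6765) = 0.51221878
  phi_33 = -0.16232456 / 0.51221878 = -0.3169.
Therefore phi_{33} = -0.3169.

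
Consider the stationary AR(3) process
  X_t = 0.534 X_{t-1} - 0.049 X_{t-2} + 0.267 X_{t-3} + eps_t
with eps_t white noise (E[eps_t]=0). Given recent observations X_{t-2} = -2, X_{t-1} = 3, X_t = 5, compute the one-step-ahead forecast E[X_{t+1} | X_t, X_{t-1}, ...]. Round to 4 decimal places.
E[X_{t+1} \mid \mathcal F_t] = 1.9890

For an AR(p) model X_t = c + sum_i phi_i X_{t-i} + eps_t, the
one-step-ahead conditional mean is
  E[X_{t+1} | X_t, ...] = c + sum_i phi_i X_{t+1-i}.
Substitute known values:
  E[X_{t+1} | ...] = (0.534) * (5) + (-0.049) * (3) + (0.267) * (-2)
                   = 1.9890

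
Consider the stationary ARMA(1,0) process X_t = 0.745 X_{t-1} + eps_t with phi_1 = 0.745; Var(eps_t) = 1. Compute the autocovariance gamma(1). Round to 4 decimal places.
\gamma(1) = 1.6743

Multiply the model equation by X_{t-k} and take expectations. With theta_0 = psi_0 = 1 and psi_j the MA(infinity) weights, this gives
  gamma(k) - sum_i phi_i gamma(k-i) = c_k,
  c_k = sigma^2 * sum_{j=k..q} theta_j psi_{j-k}   (c_k = 0 for k > q),
using gamma(-m) = gamma(m).
Pure AR (q = 0): c_0 = sigma^2 = 1, c_k = 0 for k >= 1.
Equations for k = 0 and k = 1 (AR order 1):
  gamma(0) = phi_1 gamma(1) + c_0
  gamma(1) = phi_1 gamma(0) + c_1
Substituting the second into the first: gamma(0) (1 - phi_1^2) = c_0 + phi_1 c_1, so
  gamma(0) = c_0 / (1 - phi_1^2) = 1 / (1 - (0.745)^2) = 1 / 0.444975 = 2.247317.
  gamma(1) = phi_1 gamma(0) = (0.745)(2.247317) = 1.674251.
Therefore gamma(1) = 1.6743 (to 4 decimal places).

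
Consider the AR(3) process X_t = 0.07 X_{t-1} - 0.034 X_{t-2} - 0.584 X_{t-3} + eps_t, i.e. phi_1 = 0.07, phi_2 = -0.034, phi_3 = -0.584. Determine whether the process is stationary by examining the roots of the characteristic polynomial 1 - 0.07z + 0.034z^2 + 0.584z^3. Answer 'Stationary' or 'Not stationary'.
\text{Stationary}

The AR(p) characteristic polynomial is P(z) = 1 - 0.07z + 0.034z^2 + 0.584z^3.
Stationarity requires all roots to lie outside the unit circle, i.e. |z| > 1 for every root.
Degree 3: look for a simple real root z0 first, then factor out (1 - z/z0) and solve the remaining quadratic.
Testing z0 = -1.25: P(-1.25) = 1 + (-0.07)(-1.25) + (0.034)(-1.25)^2 + (0.584)(-1.25)^3
  = 1 + (0.0875) + (0.053125) + (-1.140625) = 0.  So z_0 = -1.25 is a root, |z_0| = 1.25.
Divide out the factor (1 + 0.8 z) = (1 - z/z0) (since 1/z0 = -0.8):
  P(z) = (1 + 0.8 z)(1 + (-0.87) z + (0.73) z^2)
  [check: z-coef -0.87 - (-0.8) = -0.07; z^2-coef 0.73 - (-0.8)(-0.87) = 0.034; z^3-coef -(-0.8)(0.73) = 0.584.]
Remaining roots from the quadratic factor 1 + (-0.87) z + (0.73) z^2:
  Set 1 + (-0.87) z + (0.73) z^2 = 0, i.e. a z^2 + b z + c = 0 with a = 0.73, b = -0.87, c = 1.
  Discriminant D = b^2 - 4ac = (-0.87)^2 - 4*(0.73)*1 = 0.7569 - (2.92) = -2.1631.
  D < 0, so the roots are the complex-conjugate pair z = (-b +/- i sqrt(-D)) / (2a) = 0.5959 +/- 1.0074i.
  For a conjugate pair |z|^2 = z * conj(z) = (product of roots) = c/a = 1/(0.73) = 1.369863, so |z| = sqrt(1.369863) = 1.1704 for both roots.
Moduli of all roots: 1.2500, 1.1704, 1.1704.
All moduli strictly greater than 1? Yes.
Verdict: Stationary.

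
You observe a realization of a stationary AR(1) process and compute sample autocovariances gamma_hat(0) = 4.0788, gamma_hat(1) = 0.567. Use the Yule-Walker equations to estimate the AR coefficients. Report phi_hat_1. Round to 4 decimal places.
\hat\phi_{1} = 0.1390

The Yule-Walker equations for an AR(p) process read, in matrix form,
  Gamma_p phi = r_p,   with   (Gamma_p)_{ij} = gamma(|i - j|),
                       (r_p)_i = gamma(i),   i,j = 1..p.
Substitute the sample gammas (Toeplitz matrix and right-hand side of size 1):
  Gamma_p = [[4.0788]]
  r_p     = [0.567]
With p = 1 this is the single equation gamma(0) phi_1 = gamma(1):
  phi_hat_1 = gamma(1) / gamma(0) = 0.567 / 4.0788 = 0.1390.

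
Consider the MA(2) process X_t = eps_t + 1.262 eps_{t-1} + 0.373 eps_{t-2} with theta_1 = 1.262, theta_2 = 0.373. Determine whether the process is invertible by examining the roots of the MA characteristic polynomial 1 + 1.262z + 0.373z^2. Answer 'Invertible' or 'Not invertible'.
\text{Invertible}

The MA(q) characteristic polynomial is P(z) = 1 + 1.262z + 0.373z^2.
Invertibility requires all roots to lie outside the unit circle, i.e. |z| > 1 for every root.
Set 1 + (1.262) z + (0.373) z^2 = 0, i.e. a z^2 + b z + c = 0 with a = 0.373, b = 1.262, c = 1.
Discriminant D = b^2 - 4ac = (1.262)^2 - 4*(0.373)*1 = 1.592644 - (1.492) = 0.100644.
D >= 0, so the roots are real: z = (-b +/- sqrt(D)) / (2a) = (-1.262 +/- 0.317244) / (0.746).
  z_1 = (-1.262 + 0.317244) / (0.746) = -1.2664,   |z_1| = 1.2664.
  z_2 = (-1.262 - 0.317244) / (0.746) = -2.1169,   |z_2| = 2.1169.
Moduli of all roots: 1.2664, 2.1169.
All moduli strictly greater than 1? Yes.
Verdict: Invertible.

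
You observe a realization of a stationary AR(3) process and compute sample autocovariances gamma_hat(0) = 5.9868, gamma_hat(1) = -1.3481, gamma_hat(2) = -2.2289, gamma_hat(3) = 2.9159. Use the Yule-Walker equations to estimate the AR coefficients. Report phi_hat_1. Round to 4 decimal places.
\hat\phi_{1} = -0.1700

The Yule-Walker equations for an AR(p) process read, in matrix form,
  Gamma_p phi = r_p,   with   (Gamma_p)_{ij} = gamma(|i - j|),
                       (r_p)_i = gamma(i),   i,j = 1..p.
Substitute the sample gammas (Toeplitz matrix and right-hand side of size 3):
  Gamma_p = [[5.9868, -1.3481, -2.2289], [-1.3481, 5.9868, -1.3481], [-2.2289, -1.3481, 5.9868]]
  r_p     = [-1.3481, -2.2289, 2.9159]
Written out (R1..R3):
  (R1) 5.9868 phi_1 - 1.3481 phi_2 - 2.2289 phi_3 = -1.3481
  (R2) -1.3481 phi_1 + 5.9868 phi_2 - 1.3481 phi_3 = -2.2289
  (R3) -2.2289 phi_1 - 1.3481 phi_2 + 5.9868 phi_3 = 2.9159
Gaussian elimination:
  R2 <- R2 - (-1.3481/5.9868) R1 = R2 - (-0.225179) R1:  5.683237 phi_2 - 1.850001 phi_3 = -2.532463
  R3 <- R3 - (-2.2289/5.9868) R1 = R3 - (-0.372302) R1:  -1.850001 phi_2 + 5.156975 phi_3 = 2.413999
  R3 <- R3 - (-1.850001/5.683237) R2 = R3 - (-0.325519) R2:  4.554765 phi_3 = 1.589634
Back-substitution:
  phi_hat_3 = 1.589634 / 4.554765 = 0.349005
  phi_hat_2 = (-2.532463 - (-1.850001)(0.349005)) / 5.683237 = -0.331995
  phi_hat_1 = (-1.3481 - (-1.3481)(-0.331995) - (-2.2289)(0.349005)) / 5.9868 = -0.170002
So phi_hat = [-0.1700, -0.3320, 0.3490].
Therefore phi_hat_1 = -0.1700.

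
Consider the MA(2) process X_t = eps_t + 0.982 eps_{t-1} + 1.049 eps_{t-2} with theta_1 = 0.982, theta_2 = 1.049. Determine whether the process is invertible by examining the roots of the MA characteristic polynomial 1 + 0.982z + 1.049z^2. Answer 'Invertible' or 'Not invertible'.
\text{Not invertible}

The MA(q) characteristic polynomial is P(z) = 1 + 0.982z + 1.049z^2.
Invertibility requires all roots to lie outside the unit circle, i.e. |z| > 1 for every root.
Set 1 + (0.982) z + (1.049) z^2 = 0, i.e. a z^2 + b z + c = 0 with a = 1.049, b = 0.982, c = 1.
Discriminant D = b^2 - 4ac = (0.982)^2 - 4*(1.049)*1 = 0.964324 - (4.196) = -3.231676.
D < 0, so the roots are the complex-conjugate pair z = (-b +/- i sqrt(-D)) / (2a) = -0.4681 +/- 0.8569i.
For a conjugate pair |z|^2 = z * conj(z) = (product of roots) = c/a = 1/(1.049) = 0.953289, so |z| = sqrt(0.953289) = 0.9764 for both roots.
Moduli of all roots: 0.9764, 0.9764.
All moduli strictly greater than 1? No.
Verdict: Not invertible.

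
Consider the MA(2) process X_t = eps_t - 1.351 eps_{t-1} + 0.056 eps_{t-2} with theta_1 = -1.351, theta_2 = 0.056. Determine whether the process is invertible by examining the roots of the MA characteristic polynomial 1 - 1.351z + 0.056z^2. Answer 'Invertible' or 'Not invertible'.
\text{Not invertible}

The MA(q) characteristic polynomial is P(z) = 1 - 1.351z + 0.056z^2.
Invertibility requires all roots to lie outside the unit circle, i.e. |z| > 1 for every root.
Set 1 + (-1.351) z + (0.056) z^2 = 0, i.e. a z^2 + b z + c = 0 with a = 0.056, b = -1.351, c = 1.
Discriminant D = b^2 - 4ac = (-1.351)^2 - 4*(0.056)*1 = 1.825201 - (0.224) = 1.601201.
D >= 0, so the roots are real: z = (-b +/- sqrt(D)) / (2a) = (1.351 +/- 1.265386) / (0.112).
  z_1 = (1.351 + 1.265386) / (0.112) = 23.3606,   |z_1| = 23.3606.
  z_2 = (1.351 - 1.265386) / (0.112) = 0.7644,   |z_2| = 0.7644.
Moduli of all roots: 23.3606, 0.7644.
All moduli strictly greater than 1? No.
Verdict: Not invertible.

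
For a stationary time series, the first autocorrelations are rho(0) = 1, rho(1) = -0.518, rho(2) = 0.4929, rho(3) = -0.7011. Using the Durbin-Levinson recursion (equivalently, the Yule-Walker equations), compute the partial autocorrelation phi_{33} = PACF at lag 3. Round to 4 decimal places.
\phi_{33} = -0.5510

The PACF at lag k is phi_{kk}, the last component of the solution
to the Yule-Walker system G_k phi = r_k where
  (G_k)_{ij} = rho(|i - j|), (r_k)_i = rho(i), i,j = 1..k.
Equivalently, Durbin-Levinson gives phi_{kk} iteratively:
  phi_{11} = rho(1)
  phi_{kk} = [rho(k) - sum_{j=1..k-1} phi_{k-1,j} rho(k-j)]
            / [1 - sum_{j=1..k-1} phi_{k-1,j} rho(j)],
  phi_{k,j} = phi_{k-1,j} - phi_{kk} phi_{k-1,k-j},  j = 1..k-1.
Step k = 1:
  phi_11 = rho(1) = -0.518.
Step k = 2:
  phi_22 = [rho(2) - phi_11 rho(1)] / [1 - phi_11 rho(1)] = [0.4929 - (-0.518)(-0.518)] / [1 - (-0.518)(-0.518)]
         = 0.224576 / 0.731676 = 0.306934.
  Update: phi_21 = phi_11 - phi_22 phi_11 = -0.518 - (0.306934)(-0.518) = -0.359008.
Step k = 3:
  phi_33 = [rho(3) - phi_21 rho(2) - phi_22 rho(1)] / [1 - phi_21 rho(1) - phi_22 rho(2)]
    numerator   = -0.7011 - (-0.359008)(0.4929) - (0.306934)(-0.518) = -0.36515314
    denominator = 1 - (-0.359008)(-0.518) - (0.306934)(0.4929) = 0.66274606
  phi_33 = -0.36515314 / 0.66274606 = -0.551.
Therefore phi_{33} = -0.5510.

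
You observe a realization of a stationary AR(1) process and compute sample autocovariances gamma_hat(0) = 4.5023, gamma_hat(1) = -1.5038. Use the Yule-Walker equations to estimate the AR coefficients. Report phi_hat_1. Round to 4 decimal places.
\hat\phi_{1} = -0.3340

The Yule-Walker equations for an AR(p) process read, in matrix form,
  Gamma_p phi = r_p,   with   (Gamma_p)_{ij} = gamma(|i - j|),
                       (r_p)_i = gamma(i),   i,j = 1..p.
Substitute the sample gammas (Toeplitz matrix and right-hand side of size 1):
  Gamma_p = [[4.5023]]
  r_p     = [-1.5038]
With p = 1 this is the single equation gamma(0) phi_1 = gamma(1):
  phi_hat_1 = gamma(1) / gamma(0) = -1.5038 / 4.5023 = -0.3340.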